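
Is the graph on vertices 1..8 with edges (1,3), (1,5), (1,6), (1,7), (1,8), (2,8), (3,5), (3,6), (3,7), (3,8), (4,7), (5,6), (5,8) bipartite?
No (odd cycle of length 3: 5 -> 1 -> 3 -> 5)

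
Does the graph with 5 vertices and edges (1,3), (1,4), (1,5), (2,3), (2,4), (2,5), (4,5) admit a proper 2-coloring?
No (odd cycle of length 3: 5 -> 1 -> 4 -> 5)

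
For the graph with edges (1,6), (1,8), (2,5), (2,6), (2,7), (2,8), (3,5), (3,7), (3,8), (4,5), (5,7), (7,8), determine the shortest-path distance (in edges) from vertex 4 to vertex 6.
3 (path: 4 -> 5 -> 2 -> 6, 3 edges)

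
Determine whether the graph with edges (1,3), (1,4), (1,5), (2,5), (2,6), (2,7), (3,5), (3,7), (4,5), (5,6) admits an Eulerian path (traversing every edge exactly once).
No (4 vertices have odd degree: {1, 2, 3, 5}; Eulerian path requires 0 or 2)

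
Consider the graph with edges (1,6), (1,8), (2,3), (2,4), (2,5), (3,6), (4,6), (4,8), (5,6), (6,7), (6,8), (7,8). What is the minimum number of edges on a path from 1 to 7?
2 (path: 1 -> 8 -> 7, 2 edges)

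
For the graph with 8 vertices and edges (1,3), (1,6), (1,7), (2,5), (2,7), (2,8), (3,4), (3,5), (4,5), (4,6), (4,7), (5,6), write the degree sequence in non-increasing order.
[4, 4, 3, 3, 3, 3, 3, 1] (degrees: deg(1)=3, deg(2)=3, deg(3)=3, deg(4)=4, deg(5)=4, deg(6)=3, deg(7)=3, deg(8)=1)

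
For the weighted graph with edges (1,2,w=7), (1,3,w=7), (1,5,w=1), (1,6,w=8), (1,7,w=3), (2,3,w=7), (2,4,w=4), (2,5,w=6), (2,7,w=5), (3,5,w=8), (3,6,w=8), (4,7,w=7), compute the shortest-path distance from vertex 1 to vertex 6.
8 (path: 1 -> 6; weights 8 = 8)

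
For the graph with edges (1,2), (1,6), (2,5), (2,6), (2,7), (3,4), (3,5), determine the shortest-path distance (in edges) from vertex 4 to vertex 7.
4 (path: 4 -> 3 -> 5 -> 2 -> 7, 4 edges)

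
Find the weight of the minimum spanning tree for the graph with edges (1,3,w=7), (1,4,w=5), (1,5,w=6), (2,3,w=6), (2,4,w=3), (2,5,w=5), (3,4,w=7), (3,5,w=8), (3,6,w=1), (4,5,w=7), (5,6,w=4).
18 (MST edges: (1,4,w=5), (2,4,w=3), (2,5,w=5), (3,6,w=1), (5,6,w=4); sum of weights 5 + 3 + 5 + 1 + 4 = 18)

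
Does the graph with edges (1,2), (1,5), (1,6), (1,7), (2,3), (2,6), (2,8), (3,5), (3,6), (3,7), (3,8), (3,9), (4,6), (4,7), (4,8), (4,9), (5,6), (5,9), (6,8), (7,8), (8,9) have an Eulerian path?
Yes — and in fact it has an Eulerian circuit (the graph is connected and all 9 vertices have even degree)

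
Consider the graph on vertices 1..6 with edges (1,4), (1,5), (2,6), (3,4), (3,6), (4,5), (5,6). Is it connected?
Yes (BFS from 1 visits [1, 4, 5, 3, 6, 2] — all 6 vertices reached)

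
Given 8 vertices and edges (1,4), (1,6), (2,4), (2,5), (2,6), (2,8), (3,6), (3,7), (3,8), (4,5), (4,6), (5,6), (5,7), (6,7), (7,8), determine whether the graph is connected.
Yes (BFS from 1 visits [1, 4, 6, 2, 5, 3, 7, 8] — all 8 vertices reached)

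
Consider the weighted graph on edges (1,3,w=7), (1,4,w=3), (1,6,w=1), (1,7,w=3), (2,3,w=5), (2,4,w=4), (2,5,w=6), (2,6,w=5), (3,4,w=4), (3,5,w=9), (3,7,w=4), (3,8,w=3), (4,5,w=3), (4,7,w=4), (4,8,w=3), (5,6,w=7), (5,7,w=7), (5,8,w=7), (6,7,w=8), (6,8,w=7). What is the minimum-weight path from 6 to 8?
7 (path: 6 -> 8; weights 7 = 7)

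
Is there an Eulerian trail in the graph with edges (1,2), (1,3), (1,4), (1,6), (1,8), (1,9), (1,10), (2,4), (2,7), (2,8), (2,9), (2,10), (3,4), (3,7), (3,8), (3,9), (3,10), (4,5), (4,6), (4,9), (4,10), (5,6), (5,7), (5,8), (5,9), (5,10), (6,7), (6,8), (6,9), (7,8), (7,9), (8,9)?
No (4 vertices have odd degree: {1, 4, 8, 10}; Eulerian path requires 0 or 2)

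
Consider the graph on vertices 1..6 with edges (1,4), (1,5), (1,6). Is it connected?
No, it has 3 components: {1, 4, 5, 6}, {2}, {3}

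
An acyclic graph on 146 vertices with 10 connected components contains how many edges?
136 (Each of the 10 component trees on V_i vertices has V_i - 1 edges; summing gives V - C = 146 - 10 = 136)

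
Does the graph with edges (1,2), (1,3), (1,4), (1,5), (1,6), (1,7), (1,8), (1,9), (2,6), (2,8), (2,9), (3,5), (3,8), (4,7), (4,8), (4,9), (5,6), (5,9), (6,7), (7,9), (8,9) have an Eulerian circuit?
No (2 vertices have odd degree: {3, 8}; Eulerian circuit requires 0)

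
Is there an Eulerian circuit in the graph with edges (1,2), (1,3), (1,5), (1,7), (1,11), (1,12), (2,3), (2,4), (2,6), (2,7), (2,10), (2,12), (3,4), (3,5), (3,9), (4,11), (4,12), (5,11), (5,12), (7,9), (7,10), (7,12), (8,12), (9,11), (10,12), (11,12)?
No (8 vertices have odd degree: {2, 3, 6, 7, 8, 9, 10, 11}; Eulerian circuit requires 0)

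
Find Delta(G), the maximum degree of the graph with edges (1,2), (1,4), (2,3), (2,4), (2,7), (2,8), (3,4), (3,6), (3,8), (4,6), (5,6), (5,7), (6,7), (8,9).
5 (attained at vertex 2)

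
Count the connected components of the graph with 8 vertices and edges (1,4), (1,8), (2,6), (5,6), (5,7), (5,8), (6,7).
2 (components: {1, 2, 4, 5, 6, 7, 8}, {3})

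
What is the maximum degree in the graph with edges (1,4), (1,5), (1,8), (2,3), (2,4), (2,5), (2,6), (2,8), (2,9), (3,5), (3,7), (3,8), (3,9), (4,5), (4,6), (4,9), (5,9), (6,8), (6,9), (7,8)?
6 (attained at vertex 2)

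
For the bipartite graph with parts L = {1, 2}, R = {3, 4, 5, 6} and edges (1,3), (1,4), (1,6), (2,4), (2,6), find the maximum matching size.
2 (matching: (1,6), (2,4); upper bound min(|L|,|R|) = min(2,4) = 2)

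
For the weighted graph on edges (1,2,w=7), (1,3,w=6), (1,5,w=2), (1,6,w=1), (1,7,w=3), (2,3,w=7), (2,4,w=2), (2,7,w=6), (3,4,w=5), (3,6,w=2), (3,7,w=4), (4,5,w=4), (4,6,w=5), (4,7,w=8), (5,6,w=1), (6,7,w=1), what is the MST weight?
11 (MST edges: (1,6,w=1), (2,4,w=2), (3,6,w=2), (4,5,w=4), (5,6,w=1), (6,7,w=1); sum of weights 1 + 2 + 2 + 4 + 1 + 1 = 11)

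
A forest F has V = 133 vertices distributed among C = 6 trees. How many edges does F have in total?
127 (Each of the 6 component trees on V_i vertices has V_i - 1 edges; summing gives V - C = 133 - 6 = 127)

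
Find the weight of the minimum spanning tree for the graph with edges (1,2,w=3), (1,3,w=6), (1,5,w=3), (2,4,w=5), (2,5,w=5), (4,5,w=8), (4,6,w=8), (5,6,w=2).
19 (MST edges: (1,2,w=3), (1,3,w=6), (1,5,w=3), (2,4,w=5), (5,6,w=2); sum of weights 3 + 6 + 3 + 5 + 2 = 19)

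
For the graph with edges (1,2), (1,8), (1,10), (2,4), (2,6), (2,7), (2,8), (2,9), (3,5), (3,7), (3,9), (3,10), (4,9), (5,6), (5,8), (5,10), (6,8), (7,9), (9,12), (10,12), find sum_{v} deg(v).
40 (handshake: sum of degrees = 2|E| = 2 x 20 = 40)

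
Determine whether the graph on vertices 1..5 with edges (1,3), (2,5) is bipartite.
Yes. Partition: {1, 2, 4}, {3, 5}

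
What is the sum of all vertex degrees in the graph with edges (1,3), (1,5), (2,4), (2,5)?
8 (handshake: sum of degrees = 2|E| = 2 x 4 = 8)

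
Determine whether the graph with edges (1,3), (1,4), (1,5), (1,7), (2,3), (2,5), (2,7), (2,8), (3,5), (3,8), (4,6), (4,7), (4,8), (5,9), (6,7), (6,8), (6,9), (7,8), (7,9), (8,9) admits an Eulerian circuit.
Yes (the graph is connected and all 9 vertices have even degree)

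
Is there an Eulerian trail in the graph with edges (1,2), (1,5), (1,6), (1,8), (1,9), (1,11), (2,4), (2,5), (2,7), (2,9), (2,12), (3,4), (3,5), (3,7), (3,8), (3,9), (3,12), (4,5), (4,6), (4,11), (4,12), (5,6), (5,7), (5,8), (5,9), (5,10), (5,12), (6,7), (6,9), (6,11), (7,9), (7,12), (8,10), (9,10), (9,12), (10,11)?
Yes — and in fact it has an Eulerian circuit (the graph is connected and all 12 vertices have even degree)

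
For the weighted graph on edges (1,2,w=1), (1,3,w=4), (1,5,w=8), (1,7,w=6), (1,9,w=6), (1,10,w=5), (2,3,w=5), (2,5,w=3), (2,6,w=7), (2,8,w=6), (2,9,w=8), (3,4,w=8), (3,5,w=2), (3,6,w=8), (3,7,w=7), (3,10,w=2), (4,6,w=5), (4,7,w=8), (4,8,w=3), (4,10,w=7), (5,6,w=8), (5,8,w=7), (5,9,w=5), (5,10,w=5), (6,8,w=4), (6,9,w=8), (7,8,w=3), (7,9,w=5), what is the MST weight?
28 (MST edges: (1,2,w=1), (2,5,w=3), (3,5,w=2), (3,10,w=2), (4,8,w=3), (5,9,w=5), (6,8,w=4), (7,8,w=3), (7,9,w=5); sum of weights 1 + 3 + 2 + 2 + 3 + 5 + 4 + 3 + 5 = 28)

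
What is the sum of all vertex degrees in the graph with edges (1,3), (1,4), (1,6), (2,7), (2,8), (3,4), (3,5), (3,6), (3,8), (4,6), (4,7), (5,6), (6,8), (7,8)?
28 (handshake: sum of degrees = 2|E| = 2 x 14 = 28)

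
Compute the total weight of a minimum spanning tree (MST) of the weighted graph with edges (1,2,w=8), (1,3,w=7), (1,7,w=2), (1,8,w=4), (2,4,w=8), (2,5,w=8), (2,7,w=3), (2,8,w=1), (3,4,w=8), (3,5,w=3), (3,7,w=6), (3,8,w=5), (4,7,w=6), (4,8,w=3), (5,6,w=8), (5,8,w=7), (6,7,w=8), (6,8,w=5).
22 (MST edges: (1,7,w=2), (2,7,w=3), (2,8,w=1), (3,5,w=3), (3,8,w=5), (4,8,w=3), (6,8,w=5); sum of weights 2 + 3 + 1 + 3 + 5 + 3 + 5 = 22)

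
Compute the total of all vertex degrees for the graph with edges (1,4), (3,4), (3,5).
6 (handshake: sum of degrees = 2|E| = 2 x 3 = 6)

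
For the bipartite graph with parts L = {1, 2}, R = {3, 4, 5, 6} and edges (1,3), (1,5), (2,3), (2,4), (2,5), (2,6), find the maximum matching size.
2 (matching: (1,5), (2,6); upper bound min(|L|,|R|) = min(2,4) = 2)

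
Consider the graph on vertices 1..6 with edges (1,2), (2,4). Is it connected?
No, it has 4 components: {1, 2, 4}, {3}, {5}, {6}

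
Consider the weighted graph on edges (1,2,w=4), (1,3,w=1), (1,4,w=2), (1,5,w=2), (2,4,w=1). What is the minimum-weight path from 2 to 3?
4 (path: 2 -> 4 -> 1 -> 3; weights 1 + 2 + 1 = 4)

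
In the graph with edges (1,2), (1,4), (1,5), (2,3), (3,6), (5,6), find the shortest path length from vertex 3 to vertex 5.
2 (path: 3 -> 6 -> 5, 2 edges)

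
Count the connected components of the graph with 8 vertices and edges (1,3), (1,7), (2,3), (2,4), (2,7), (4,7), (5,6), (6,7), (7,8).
1 (components: {1, 2, 3, 4, 5, 6, 7, 8})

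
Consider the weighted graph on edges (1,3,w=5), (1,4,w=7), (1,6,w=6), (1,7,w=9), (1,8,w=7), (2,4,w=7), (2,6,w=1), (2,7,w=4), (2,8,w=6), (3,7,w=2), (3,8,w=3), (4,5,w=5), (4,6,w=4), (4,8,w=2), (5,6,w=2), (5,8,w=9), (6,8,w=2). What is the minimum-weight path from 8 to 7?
5 (path: 8 -> 3 -> 7; weights 3 + 2 = 5)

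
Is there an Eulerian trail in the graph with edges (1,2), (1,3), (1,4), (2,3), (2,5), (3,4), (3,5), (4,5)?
No (4 vertices have odd degree: {1, 2, 4, 5}; Eulerian path requires 0 or 2)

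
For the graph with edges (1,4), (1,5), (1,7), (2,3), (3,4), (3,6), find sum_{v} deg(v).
12 (handshake: sum of degrees = 2|E| = 2 x 6 = 12)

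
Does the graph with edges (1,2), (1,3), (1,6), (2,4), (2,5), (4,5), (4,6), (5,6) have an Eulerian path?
No (6 vertices have odd degree: {1, 2, 3, 4, 5, 6}; Eulerian path requires 0 or 2)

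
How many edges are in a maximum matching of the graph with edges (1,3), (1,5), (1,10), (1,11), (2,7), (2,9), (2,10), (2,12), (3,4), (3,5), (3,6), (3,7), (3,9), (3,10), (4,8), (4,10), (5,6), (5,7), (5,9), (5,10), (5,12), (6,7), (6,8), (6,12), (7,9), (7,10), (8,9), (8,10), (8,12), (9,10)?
6 (matching: (1,11), (2,10), (3,9), (4,8), (5,12), (6,7); upper bound floor(n/2) = floor(12/2) = 6)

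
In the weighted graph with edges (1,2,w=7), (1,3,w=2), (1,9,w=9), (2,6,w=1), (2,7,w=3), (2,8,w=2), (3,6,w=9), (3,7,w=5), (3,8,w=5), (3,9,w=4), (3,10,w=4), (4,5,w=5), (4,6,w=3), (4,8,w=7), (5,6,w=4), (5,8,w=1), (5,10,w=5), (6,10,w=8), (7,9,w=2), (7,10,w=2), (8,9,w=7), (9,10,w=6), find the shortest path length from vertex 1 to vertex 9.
6 (path: 1 -> 3 -> 9; weights 2 + 4 = 6)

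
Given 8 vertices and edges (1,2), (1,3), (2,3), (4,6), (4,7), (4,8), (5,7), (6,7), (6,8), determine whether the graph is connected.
No, it has 2 components: {1, 2, 3}, {4, 5, 6, 7, 8}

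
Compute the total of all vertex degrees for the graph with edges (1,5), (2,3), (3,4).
6 (handshake: sum of degrees = 2|E| = 2 x 3 = 6)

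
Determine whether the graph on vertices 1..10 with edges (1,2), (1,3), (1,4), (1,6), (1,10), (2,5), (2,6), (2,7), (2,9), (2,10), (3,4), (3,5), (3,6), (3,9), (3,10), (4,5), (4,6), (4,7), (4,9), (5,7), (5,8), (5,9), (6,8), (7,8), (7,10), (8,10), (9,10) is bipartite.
No (odd cycle of length 3: 10 -> 1 -> 2 -> 10)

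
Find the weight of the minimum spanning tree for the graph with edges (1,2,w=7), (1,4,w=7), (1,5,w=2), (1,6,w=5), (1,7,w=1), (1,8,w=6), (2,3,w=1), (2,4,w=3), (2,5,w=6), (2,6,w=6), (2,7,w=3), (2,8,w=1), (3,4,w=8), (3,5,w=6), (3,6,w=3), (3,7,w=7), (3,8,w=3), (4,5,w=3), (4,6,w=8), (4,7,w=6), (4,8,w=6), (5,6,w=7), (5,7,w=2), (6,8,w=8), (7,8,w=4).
14 (MST edges: (1,5,w=2), (1,7,w=1), (2,3,w=1), (2,4,w=3), (2,7,w=3), (2,8,w=1), (3,6,w=3); sum of weights 2 + 1 + 1 + 3 + 3 + 1 + 3 = 14)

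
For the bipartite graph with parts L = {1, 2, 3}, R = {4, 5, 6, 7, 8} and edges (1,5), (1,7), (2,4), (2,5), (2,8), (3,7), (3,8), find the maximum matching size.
3 (matching: (1,7), (2,5), (3,8); upper bound min(|L|,|R|) = min(3,5) = 3)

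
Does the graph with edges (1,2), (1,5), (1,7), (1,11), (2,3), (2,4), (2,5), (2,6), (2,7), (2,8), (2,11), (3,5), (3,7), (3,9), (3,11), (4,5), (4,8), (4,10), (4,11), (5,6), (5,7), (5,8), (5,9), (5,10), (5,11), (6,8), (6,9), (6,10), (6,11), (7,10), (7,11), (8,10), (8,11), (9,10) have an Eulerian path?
Yes (the graph is connected and exactly 2 vertices have odd degree: {3, 4}; any Eulerian path must start and end at those)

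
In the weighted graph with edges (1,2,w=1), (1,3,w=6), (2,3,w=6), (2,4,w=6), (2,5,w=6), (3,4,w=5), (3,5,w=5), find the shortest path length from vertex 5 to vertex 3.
5 (path: 5 -> 3; weights 5 = 5)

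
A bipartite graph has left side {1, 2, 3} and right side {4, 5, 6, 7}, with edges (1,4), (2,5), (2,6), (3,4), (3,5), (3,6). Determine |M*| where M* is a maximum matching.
3 (matching: (1,4), (2,6), (3,5); upper bound min(|L|,|R|) = min(3,4) = 3)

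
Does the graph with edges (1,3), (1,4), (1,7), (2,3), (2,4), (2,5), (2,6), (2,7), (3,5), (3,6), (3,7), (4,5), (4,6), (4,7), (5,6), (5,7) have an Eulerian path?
No (6 vertices have odd degree: {1, 2, 3, 4, 5, 7}; Eulerian path requires 0 or 2)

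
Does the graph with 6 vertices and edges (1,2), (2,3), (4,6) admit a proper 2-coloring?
Yes. Partition: {1, 3, 4, 5}, {2, 6}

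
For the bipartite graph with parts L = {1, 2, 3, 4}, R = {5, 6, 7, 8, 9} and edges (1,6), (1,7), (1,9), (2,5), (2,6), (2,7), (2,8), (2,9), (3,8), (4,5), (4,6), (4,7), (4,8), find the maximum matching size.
4 (matching: (1,9), (2,6), (3,8), (4,7); upper bound min(|L|,|R|) = min(4,5) = 4)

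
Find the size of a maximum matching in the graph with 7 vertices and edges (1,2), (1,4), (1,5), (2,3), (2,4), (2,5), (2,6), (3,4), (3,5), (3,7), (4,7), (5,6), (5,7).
3 (matching: (1,4), (3,7), (5,6); upper bound floor(n/2) = floor(7/2) = 3)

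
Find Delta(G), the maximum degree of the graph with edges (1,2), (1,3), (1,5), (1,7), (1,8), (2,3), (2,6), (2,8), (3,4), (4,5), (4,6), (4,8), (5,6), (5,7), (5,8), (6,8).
5 (attained at vertices 1, 5, 8)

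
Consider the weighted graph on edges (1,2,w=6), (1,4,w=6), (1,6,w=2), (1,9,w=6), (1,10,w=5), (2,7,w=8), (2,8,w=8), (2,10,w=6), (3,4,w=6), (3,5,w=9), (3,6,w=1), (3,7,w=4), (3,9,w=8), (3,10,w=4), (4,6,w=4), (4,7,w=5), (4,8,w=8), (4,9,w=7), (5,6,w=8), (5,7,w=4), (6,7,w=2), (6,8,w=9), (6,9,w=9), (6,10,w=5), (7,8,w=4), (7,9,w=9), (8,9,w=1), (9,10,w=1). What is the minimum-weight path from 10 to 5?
10 (path: 10 -> 9 -> 8 -> 7 -> 5; weights 1 + 1 + 4 + 4 = 10)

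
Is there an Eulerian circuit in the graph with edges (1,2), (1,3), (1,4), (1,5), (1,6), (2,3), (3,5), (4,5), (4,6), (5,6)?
No (4 vertices have odd degree: {1, 3, 4, 6}; Eulerian circuit requires 0)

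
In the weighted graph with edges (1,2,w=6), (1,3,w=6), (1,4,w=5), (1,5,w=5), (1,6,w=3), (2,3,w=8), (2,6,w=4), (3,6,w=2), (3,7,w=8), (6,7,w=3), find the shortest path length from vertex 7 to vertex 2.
7 (path: 7 -> 6 -> 2; weights 3 + 4 = 7)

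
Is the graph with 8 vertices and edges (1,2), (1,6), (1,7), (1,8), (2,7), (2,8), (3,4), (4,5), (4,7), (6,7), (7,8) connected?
Yes (BFS from 1 visits [1, 2, 6, 7, 8, 4, 3, 5] — all 8 vertices reached)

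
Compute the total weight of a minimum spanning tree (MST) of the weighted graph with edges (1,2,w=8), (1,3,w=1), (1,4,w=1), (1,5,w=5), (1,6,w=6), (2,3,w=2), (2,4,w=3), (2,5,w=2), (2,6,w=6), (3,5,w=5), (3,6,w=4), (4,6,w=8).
10 (MST edges: (1,3,w=1), (1,4,w=1), (2,3,w=2), (2,5,w=2), (3,6,w=4); sum of weights 1 + 1 + 2 + 2 + 4 = 10)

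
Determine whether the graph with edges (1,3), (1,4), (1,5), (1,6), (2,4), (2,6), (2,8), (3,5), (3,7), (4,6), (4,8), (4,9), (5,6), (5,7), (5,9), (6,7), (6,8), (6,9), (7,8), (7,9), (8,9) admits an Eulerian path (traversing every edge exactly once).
No (8 vertices have odd degree: {2, 3, 4, 5, 6, 7, 8, 9}; Eulerian path requires 0 or 2)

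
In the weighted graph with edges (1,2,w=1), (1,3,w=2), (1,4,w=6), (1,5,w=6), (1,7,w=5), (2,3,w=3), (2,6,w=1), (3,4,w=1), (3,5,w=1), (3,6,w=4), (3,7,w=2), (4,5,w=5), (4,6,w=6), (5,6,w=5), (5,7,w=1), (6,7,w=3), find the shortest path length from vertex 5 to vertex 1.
3 (path: 5 -> 3 -> 1; weights 1 + 2 = 3)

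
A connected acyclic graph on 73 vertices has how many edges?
72 (A tree on V vertices has V - 1 edges, so 73 - 1 = 72)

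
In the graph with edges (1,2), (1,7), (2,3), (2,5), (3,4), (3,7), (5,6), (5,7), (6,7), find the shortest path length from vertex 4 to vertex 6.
3 (path: 4 -> 3 -> 7 -> 6, 3 edges)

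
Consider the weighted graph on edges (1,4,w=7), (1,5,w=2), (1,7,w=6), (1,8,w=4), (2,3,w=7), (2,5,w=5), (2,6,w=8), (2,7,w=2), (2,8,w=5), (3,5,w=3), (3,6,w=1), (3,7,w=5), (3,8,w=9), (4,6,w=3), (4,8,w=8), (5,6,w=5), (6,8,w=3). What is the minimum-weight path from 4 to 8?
6 (path: 4 -> 6 -> 8; weights 3 + 3 = 6)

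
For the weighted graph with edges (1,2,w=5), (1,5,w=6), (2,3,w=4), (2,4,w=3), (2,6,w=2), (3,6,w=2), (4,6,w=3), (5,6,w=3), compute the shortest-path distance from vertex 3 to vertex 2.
4 (path: 3 -> 2; weights 4 = 4)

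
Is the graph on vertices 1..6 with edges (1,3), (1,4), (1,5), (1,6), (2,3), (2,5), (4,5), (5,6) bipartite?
No (odd cycle of length 3: 4 -> 1 -> 5 -> 4)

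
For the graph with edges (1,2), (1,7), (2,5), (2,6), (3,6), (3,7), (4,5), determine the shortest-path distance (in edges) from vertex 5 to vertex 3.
3 (path: 5 -> 2 -> 6 -> 3, 3 edges)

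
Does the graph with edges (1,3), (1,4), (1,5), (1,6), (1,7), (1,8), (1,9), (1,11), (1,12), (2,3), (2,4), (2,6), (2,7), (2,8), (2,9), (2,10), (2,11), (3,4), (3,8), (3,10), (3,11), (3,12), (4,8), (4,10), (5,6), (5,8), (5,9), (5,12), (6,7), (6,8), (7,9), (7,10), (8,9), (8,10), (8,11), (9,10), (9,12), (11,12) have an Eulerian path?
No (10 vertices have odd degree: {1, 3, 4, 5, 6, 7, 8, 9, 11, 12}; Eulerian path requires 0 or 2)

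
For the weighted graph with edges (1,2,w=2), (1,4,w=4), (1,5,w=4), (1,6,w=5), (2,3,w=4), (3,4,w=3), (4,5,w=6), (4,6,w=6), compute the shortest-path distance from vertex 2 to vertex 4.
6 (path: 2 -> 1 -> 4; weights 2 + 4 = 6)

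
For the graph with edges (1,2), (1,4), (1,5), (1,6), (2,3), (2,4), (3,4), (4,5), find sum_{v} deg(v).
16 (handshake: sum of degrees = 2|E| = 2 x 8 = 16)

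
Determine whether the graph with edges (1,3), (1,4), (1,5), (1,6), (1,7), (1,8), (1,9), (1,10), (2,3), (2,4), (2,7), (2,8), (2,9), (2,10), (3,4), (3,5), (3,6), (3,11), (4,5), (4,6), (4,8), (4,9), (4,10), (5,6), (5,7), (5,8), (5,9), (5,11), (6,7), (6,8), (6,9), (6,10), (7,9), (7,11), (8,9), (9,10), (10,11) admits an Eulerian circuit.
Yes (the graph is connected and all 11 vertices have even degree)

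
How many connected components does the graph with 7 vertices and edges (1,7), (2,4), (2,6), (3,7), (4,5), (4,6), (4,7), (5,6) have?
1 (components: {1, 2, 3, 4, 5, 6, 7})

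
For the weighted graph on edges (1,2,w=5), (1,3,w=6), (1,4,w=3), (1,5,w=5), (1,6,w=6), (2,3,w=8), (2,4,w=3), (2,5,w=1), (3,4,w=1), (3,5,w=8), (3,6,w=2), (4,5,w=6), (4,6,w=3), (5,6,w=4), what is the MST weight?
10 (MST edges: (1,4,w=3), (2,4,w=3), (2,5,w=1), (3,4,w=1), (3,6,w=2); sum of weights 3 + 3 + 1 + 1 + 2 = 10)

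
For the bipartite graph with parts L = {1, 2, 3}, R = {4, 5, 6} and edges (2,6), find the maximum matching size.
1 (matching: (2,6); upper bound min(|L|,|R|) = min(3,3) = 3)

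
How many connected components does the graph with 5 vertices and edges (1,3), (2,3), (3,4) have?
2 (components: {1, 2, 3, 4}, {5})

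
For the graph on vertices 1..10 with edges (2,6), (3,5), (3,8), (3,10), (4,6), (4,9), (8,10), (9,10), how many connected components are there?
3 (components: {1}, {2, 3, 4, 5, 6, 8, 9, 10}, {7})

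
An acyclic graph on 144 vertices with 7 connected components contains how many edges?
137 (Each of the 7 component trees on V_i vertices has V_i - 1 edges; summing gives V - C = 144 - 7 = 137)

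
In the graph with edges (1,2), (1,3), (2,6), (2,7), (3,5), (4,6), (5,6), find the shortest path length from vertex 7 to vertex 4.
3 (path: 7 -> 2 -> 6 -> 4, 3 edges)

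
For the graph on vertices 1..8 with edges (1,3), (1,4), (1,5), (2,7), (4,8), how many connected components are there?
3 (components: {1, 3, 4, 5, 8}, {2, 7}, {6})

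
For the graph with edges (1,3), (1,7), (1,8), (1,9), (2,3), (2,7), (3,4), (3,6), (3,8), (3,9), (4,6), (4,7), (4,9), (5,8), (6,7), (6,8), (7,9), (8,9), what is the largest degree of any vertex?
6 (attained at vertex 3)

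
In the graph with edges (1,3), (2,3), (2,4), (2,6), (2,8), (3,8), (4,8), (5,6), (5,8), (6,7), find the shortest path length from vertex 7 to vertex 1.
4 (path: 7 -> 6 -> 2 -> 3 -> 1, 4 edges)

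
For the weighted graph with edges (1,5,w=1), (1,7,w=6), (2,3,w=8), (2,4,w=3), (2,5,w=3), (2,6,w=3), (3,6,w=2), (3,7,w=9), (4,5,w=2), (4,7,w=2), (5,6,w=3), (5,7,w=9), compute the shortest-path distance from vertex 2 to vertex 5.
3 (path: 2 -> 5; weights 3 = 3)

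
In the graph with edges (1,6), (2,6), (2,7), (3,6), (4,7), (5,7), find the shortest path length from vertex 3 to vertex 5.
4 (path: 3 -> 6 -> 2 -> 7 -> 5, 4 edges)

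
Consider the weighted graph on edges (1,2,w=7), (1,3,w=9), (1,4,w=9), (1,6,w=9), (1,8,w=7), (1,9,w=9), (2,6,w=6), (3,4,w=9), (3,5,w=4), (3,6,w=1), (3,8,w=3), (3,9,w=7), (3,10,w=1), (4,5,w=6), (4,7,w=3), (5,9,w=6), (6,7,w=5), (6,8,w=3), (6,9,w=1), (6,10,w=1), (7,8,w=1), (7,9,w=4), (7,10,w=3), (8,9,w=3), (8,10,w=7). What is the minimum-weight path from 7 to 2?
10 (path: 7 -> 8 -> 6 -> 2; weights 1 + 3 + 6 = 10)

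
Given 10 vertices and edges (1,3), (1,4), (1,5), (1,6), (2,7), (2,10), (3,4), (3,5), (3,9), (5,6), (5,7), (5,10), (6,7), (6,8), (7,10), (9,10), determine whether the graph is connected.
Yes (BFS from 1 visits [1, 3, 4, 5, 6, 9, 7, 10, 8, 2] — all 10 vertices reached)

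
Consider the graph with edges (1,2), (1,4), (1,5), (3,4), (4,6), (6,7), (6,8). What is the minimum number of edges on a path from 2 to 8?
4 (path: 2 -> 1 -> 4 -> 6 -> 8, 4 edges)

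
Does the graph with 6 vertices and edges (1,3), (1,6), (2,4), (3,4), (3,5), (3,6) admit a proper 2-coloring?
No (odd cycle of length 3: 3 -> 1 -> 6 -> 3)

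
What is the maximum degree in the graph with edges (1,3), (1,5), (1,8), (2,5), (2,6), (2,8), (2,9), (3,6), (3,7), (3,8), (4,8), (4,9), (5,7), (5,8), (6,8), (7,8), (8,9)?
8 (attained at vertex 8)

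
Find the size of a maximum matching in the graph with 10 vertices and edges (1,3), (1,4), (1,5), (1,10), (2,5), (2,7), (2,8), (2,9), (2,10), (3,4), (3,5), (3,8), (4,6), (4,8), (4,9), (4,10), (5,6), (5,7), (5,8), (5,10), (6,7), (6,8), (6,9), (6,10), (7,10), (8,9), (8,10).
5 (matching: (1,5), (2,8), (3,4), (6,9), (7,10); upper bound floor(n/2) = floor(10/2) = 5)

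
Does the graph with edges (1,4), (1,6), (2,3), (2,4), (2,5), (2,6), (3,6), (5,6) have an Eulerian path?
Yes — and in fact it has an Eulerian circuit (the graph is connected and all 6 vertices have even degree)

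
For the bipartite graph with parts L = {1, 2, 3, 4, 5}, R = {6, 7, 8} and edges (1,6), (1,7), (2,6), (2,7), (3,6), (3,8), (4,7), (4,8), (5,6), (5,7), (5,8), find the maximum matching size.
3 (matching: (1,7), (2,6), (3,8); upper bound min(|L|,|R|) = min(5,3) = 3)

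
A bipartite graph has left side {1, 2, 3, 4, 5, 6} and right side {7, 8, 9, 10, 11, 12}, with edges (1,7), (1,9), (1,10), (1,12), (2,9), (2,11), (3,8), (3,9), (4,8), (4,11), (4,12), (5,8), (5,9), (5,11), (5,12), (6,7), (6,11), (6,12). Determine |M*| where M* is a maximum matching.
6 (matching: (1,10), (2,11), (3,9), (4,12), (5,8), (6,7); upper bound min(|L|,|R|) = min(6,6) = 6)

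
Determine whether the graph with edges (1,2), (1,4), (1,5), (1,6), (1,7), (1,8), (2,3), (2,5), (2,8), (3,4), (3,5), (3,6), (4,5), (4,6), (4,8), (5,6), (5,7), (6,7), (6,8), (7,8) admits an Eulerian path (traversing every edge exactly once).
Yes (the graph is connected and exactly 2 vertices have odd degree: {4, 8}; any Eulerian path must start and end at those)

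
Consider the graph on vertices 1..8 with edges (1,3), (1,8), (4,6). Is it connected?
No, it has 5 components: {1, 3, 8}, {2}, {4, 6}, {5}, {7}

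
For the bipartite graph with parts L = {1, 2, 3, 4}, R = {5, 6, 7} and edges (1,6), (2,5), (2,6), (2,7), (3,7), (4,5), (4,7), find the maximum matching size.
3 (matching: (1,6), (2,7), (4,5); upper bound min(|L|,|R|) = min(4,3) = 3)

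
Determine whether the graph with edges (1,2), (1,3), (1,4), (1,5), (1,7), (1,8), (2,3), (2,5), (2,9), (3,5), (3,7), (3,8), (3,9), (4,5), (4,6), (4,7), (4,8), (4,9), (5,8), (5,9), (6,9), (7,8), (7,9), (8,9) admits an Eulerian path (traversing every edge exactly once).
Yes (the graph is connected and exactly 2 vertices have odd degree: {7, 9}; any Eulerian path must start and end at those)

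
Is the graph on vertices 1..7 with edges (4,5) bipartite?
Yes. Partition: {1, 2, 3, 4, 6, 7}, {5}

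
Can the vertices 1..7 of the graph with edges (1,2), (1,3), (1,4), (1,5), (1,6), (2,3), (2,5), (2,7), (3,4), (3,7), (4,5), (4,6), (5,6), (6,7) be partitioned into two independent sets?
No (odd cycle of length 3: 4 -> 1 -> 3 -> 4)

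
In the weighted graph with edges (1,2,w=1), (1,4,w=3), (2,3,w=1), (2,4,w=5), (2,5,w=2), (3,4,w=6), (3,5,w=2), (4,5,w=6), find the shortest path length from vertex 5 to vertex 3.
2 (path: 5 -> 3; weights 2 = 2)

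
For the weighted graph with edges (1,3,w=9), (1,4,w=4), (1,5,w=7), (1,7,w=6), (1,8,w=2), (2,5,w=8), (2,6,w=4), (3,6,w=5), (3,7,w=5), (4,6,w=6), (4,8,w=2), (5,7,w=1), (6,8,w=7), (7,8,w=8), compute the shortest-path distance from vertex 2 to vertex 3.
9 (path: 2 -> 6 -> 3; weights 4 + 5 = 9)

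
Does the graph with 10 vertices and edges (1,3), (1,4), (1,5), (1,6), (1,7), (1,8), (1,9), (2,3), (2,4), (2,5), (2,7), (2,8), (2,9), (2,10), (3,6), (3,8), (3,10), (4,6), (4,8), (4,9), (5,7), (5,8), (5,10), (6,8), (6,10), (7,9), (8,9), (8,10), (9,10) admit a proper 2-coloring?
No (odd cycle of length 3: 6 -> 1 -> 3 -> 6)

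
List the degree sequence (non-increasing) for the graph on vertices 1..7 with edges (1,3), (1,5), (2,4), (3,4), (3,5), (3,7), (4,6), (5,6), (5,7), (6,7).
[4, 4, 3, 3, 3, 2, 1] (degrees: deg(1)=2, deg(2)=1, deg(3)=4, deg(4)=3, deg(5)=4, deg(6)=3, deg(7)=3)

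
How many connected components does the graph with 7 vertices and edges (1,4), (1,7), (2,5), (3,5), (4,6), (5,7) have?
1 (components: {1, 2, 3, 4, 5, 6, 7})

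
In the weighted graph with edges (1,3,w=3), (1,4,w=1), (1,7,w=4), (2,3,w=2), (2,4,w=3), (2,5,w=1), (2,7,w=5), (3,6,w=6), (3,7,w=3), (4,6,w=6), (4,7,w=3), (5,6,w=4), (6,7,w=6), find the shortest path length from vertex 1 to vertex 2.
4 (path: 1 -> 4 -> 2; weights 1 + 3 = 4)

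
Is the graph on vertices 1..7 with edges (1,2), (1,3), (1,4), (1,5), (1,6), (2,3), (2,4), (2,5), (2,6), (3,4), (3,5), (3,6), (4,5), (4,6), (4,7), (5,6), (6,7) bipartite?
No (odd cycle of length 3: 4 -> 1 -> 2 -> 4)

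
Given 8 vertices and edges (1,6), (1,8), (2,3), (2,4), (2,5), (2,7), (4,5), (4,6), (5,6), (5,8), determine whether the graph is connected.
Yes (BFS from 1 visits [1, 6, 8, 4, 5, 2, 3, 7] — all 8 vertices reached)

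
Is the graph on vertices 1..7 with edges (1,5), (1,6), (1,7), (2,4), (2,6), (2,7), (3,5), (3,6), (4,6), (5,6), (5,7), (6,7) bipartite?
No (odd cycle of length 3: 7 -> 1 -> 5 -> 7)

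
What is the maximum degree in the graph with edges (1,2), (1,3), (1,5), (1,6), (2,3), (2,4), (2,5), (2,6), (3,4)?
5 (attained at vertex 2)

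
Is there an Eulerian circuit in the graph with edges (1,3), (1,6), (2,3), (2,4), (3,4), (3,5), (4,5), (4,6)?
Yes (the graph is connected and all 6 vertices have even degree)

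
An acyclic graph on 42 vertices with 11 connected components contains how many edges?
31 (Each of the 11 component trees on V_i vertices has V_i - 1 edges; summing gives V - C = 42 - 11 = 31)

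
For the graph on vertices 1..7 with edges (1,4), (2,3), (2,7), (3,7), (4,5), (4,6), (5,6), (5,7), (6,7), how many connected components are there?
1 (components: {1, 2, 3, 4, 5, 6, 7})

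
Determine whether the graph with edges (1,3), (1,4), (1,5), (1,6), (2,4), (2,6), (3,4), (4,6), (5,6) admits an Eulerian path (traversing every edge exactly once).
Yes — and in fact it has an Eulerian circuit (the graph is connected and all 6 vertices have even degree)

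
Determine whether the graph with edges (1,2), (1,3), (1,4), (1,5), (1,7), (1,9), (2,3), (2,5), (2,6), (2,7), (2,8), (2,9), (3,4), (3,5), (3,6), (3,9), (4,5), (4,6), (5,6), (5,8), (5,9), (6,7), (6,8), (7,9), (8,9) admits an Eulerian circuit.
No (2 vertices have odd degree: {2, 5}; Eulerian circuit requires 0)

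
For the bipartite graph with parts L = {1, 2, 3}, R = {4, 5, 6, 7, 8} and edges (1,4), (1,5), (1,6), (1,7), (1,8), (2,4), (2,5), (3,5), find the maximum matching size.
3 (matching: (1,8), (2,4), (3,5); upper bound min(|L|,|R|) = min(3,5) = 3)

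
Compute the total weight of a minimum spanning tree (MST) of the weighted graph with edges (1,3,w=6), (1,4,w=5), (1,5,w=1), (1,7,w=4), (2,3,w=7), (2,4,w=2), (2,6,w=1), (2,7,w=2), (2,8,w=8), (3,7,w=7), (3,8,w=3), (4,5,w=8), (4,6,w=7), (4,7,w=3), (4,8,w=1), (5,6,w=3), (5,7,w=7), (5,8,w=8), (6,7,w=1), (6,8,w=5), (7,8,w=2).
12 (MST edges: (1,5,w=1), (2,4,w=2), (2,6,w=1), (3,8,w=3), (4,8,w=1), (5,6,w=3), (6,7,w=1); sum of weights 1 + 2 + 1 + 3 + 1 + 3 + 1 = 12)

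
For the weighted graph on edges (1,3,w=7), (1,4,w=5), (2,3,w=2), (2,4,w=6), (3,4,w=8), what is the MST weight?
13 (MST edges: (1,4,w=5), (2,3,w=2), (2,4,w=6); sum of weights 5 + 2 + 6 = 13)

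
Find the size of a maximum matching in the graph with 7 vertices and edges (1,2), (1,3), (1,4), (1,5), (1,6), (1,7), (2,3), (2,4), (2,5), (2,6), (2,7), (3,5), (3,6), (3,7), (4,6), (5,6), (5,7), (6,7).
3 (matching: (1,6), (2,7), (3,5); upper bound floor(n/2) = floor(7/2) = 3)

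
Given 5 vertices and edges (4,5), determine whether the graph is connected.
No, it has 4 components: {1}, {2}, {3}, {4, 5}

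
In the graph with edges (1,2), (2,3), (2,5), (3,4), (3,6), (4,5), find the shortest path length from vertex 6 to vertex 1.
3 (path: 6 -> 3 -> 2 -> 1, 3 edges)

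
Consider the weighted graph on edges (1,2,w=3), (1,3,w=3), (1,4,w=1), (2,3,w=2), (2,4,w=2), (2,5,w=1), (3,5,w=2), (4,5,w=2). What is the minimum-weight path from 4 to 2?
2 (path: 4 -> 2; weights 2 = 2)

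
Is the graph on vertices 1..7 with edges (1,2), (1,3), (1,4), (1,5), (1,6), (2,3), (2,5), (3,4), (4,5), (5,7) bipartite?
No (odd cycle of length 3: 3 -> 1 -> 4 -> 3)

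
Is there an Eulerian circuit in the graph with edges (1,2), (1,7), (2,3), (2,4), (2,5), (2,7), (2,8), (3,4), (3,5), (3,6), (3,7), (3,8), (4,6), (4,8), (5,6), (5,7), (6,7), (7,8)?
Yes (the graph is connected and all 8 vertices have even degree)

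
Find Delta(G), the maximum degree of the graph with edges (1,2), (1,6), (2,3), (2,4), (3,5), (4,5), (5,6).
3 (attained at vertices 2, 5)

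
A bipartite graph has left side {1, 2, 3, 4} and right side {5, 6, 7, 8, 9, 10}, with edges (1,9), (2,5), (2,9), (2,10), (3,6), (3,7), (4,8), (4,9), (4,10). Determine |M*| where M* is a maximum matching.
4 (matching: (1,9), (2,10), (3,7), (4,8); upper bound min(|L|,|R|) = min(4,6) = 4)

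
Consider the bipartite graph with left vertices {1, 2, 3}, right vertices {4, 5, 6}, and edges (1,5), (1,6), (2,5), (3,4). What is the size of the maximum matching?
3 (matching: (1,6), (2,5), (3,4); upper bound min(|L|,|R|) = min(3,3) = 3)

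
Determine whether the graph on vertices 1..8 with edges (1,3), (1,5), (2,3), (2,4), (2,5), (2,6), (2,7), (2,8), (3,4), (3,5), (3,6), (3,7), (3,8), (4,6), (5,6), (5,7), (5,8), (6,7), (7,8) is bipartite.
No (odd cycle of length 3: 3 -> 1 -> 5 -> 3)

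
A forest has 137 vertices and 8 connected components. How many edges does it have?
129 (Each of the 8 component trees on V_i vertices has V_i - 1 edges; summing gives V - C = 137 - 8 = 129)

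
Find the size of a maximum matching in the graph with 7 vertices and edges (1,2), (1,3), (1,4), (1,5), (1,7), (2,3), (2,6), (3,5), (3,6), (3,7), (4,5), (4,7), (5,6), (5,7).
3 (matching: (1,4), (2,6), (5,7); upper bound floor(n/2) = floor(7/2) = 3)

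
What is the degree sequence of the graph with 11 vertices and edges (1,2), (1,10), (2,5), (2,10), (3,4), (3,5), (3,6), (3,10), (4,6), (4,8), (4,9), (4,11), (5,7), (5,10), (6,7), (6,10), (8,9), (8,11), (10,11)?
[6, 5, 4, 4, 4, 3, 3, 3, 2, 2, 2] (degrees: deg(1)=2, deg(2)=3, deg(3)=4, deg(4)=5, deg(5)=4, deg(6)=4, deg(7)=2, deg(8)=3, deg(9)=2, deg(10)=6, deg(11)=3)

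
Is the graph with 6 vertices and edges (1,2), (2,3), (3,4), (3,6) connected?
No, it has 2 components: {1, 2, 3, 4, 6}, {5}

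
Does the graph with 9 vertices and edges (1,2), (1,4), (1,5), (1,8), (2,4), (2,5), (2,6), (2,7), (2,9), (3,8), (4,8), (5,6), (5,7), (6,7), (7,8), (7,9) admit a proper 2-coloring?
No (odd cycle of length 3: 8 -> 1 -> 4 -> 8)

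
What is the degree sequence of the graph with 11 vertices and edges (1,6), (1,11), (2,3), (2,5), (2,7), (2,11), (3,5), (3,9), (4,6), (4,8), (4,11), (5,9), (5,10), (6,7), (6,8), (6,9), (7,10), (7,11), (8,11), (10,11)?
[6, 5, 4, 4, 4, 3, 3, 3, 3, 3, 2] (degrees: deg(1)=2, deg(2)=4, deg(3)=3, deg(4)=3, deg(5)=4, deg(6)=5, deg(7)=4, deg(8)=3, deg(9)=3, deg(10)=3, deg(11)=6)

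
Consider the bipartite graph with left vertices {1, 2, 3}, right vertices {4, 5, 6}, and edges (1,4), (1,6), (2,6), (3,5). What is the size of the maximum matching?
3 (matching: (1,4), (2,6), (3,5); upper bound min(|L|,|R|) = min(3,3) = 3)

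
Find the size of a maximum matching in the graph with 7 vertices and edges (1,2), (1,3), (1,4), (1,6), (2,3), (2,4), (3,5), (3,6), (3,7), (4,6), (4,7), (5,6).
3 (matching: (1,2), (3,7), (5,6); upper bound floor(n/2) = floor(7/2) = 3)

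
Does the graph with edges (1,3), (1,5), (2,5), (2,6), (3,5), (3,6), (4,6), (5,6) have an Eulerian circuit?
No (2 vertices have odd degree: {3, 4}; Eulerian circuit requires 0)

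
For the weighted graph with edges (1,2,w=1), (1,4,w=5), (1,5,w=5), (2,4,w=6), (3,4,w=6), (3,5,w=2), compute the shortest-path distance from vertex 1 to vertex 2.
1 (path: 1 -> 2; weights 1 = 1)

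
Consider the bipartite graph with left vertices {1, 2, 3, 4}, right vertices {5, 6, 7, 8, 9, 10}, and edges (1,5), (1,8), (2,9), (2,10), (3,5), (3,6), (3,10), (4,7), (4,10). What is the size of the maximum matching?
4 (matching: (1,8), (2,9), (3,10), (4,7); upper bound min(|L|,|R|) = min(4,6) = 4)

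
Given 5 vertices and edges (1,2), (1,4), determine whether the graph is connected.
No, it has 3 components: {1, 2, 4}, {3}, {5}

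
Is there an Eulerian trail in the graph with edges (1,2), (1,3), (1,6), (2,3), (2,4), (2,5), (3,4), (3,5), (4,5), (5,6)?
Yes (the graph is connected and exactly 2 vertices have odd degree: {1, 4}; any Eulerian path must start and end at those)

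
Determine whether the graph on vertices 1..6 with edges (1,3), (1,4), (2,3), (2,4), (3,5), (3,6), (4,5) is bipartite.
Yes. Partition: {1, 2, 5, 6}, {3, 4}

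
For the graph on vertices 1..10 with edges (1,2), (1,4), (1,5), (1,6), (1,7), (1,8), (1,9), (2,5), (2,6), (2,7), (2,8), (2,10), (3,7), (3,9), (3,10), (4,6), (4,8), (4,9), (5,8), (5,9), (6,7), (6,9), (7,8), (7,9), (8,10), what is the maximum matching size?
5 (matching: (1,8), (2,10), (3,7), (4,6), (5,9); upper bound floor(n/2) = floor(10/2) = 5)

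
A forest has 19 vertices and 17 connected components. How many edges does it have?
2 (Each of the 17 component trees on V_i vertices has V_i - 1 edges; summing gives V - C = 19 - 17 = 2)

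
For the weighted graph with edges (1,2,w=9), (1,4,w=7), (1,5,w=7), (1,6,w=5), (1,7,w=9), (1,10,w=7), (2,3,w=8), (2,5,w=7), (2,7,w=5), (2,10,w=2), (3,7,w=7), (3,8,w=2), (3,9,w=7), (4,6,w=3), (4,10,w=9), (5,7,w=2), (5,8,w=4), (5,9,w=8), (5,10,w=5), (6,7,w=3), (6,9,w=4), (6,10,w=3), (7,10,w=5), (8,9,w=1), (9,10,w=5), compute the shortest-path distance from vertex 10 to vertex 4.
6 (path: 10 -> 6 -> 4; weights 3 + 3 = 6)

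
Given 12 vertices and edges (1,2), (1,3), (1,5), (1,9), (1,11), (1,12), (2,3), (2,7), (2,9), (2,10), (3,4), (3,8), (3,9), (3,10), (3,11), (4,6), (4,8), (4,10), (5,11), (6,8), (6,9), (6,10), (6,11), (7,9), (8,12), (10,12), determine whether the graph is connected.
Yes (BFS from 1 visits [1, 2, 3, 5, 9, 11, 12, 7, 10, 4, 8, 6] — all 12 vertices reached)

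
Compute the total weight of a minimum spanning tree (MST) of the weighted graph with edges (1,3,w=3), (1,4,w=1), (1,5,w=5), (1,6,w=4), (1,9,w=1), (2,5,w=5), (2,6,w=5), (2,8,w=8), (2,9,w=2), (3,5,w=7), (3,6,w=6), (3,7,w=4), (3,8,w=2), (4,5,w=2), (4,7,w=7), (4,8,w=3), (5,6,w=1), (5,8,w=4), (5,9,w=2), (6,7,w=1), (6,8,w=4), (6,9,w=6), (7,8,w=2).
12 (MST edges: (1,4,w=1), (1,9,w=1), (2,9,w=2), (3,8,w=2), (4,5,w=2), (5,6,w=1), (6,7,w=1), (7,8,w=2); sum of weights 1 + 1 + 2 + 2 + 2 + 1 + 1 + 2 = 12)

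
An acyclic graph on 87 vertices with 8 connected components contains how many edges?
79 (Each of the 8 component trees on V_i vertices has V_i - 1 edges; summing gives V - C = 87 - 8 = 79)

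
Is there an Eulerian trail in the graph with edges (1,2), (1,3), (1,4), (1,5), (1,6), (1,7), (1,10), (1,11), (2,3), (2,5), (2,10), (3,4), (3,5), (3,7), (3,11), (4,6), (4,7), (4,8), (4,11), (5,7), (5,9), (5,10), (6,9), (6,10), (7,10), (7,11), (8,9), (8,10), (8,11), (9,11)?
Yes — and in fact it has an Eulerian circuit (the graph is connected and all 11 vertices have even degree)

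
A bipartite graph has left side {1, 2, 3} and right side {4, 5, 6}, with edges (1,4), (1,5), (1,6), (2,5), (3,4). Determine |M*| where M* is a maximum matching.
3 (matching: (1,6), (2,5), (3,4); upper bound min(|L|,|R|) = min(3,3) = 3)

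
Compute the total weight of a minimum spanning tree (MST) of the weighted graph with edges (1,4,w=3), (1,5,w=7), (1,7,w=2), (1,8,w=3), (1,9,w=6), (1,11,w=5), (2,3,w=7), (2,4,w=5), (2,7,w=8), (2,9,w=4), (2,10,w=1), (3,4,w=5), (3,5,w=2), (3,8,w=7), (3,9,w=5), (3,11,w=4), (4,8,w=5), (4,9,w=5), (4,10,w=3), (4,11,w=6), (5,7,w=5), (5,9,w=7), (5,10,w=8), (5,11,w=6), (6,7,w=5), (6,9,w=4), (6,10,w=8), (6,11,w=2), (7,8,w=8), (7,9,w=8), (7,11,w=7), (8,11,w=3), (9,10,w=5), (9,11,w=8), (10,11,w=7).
27 (MST edges: (1,4,w=3), (1,7,w=2), (1,8,w=3), (2,9,w=4), (2,10,w=1), (3,5,w=2), (3,11,w=4), (4,10,w=3), (6,11,w=2), (8,11,w=3); sum of weights 3 + 2 + 3 + 4 + 1 + 2 + 4 + 3 + 2 + 3 = 27)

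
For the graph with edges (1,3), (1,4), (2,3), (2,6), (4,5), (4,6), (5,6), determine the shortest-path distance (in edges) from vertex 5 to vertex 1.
2 (path: 5 -> 4 -> 1, 2 edges)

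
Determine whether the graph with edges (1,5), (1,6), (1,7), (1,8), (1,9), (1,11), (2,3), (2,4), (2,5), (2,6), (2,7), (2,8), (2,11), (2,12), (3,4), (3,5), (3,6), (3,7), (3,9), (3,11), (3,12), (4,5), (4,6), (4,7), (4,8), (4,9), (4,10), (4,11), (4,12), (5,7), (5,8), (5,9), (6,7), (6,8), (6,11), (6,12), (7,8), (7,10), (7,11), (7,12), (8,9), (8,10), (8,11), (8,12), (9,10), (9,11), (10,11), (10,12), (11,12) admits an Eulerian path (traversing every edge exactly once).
Yes (the graph is connected and exactly 2 vertices have odd degree: {5, 9}; any Eulerian path must start and end at those)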